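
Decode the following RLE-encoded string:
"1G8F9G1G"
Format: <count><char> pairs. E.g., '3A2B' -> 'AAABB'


Expanding each <count><char> pair:
  1G -> 'G'
  8F -> 'FFFFFFFF'
  9G -> 'GGGGGGGGG'
  1G -> 'G'

Decoded = GFFFFFFFFGGGGGGGGGG


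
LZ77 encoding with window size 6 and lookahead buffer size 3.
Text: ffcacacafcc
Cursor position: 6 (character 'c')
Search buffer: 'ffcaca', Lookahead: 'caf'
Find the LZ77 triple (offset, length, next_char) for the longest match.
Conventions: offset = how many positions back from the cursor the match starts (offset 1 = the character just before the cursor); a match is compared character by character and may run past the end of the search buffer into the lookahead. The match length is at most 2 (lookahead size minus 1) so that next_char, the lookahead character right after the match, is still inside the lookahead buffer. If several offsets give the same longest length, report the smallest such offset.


Try each offset into the search buffer:
  offset=1 (pos 5, char 'a'): match length 0
  offset=2 (pos 4, char 'c'): match length 2
  offset=3 (pos 3, char 'a'): match length 0
  offset=4 (pos 2, char 'c'): match length 2
  offset=5 (pos 1, char 'f'): match length 0
  offset=6 (pos 0, char 'f'): match length 0
Longest match has length 2, found at offsets 2, 4; take the smallest, offset 2.
next_char = character at position 6 + 2 = 8 -> 'f'

Best match: offset=2, length=2 (matching 'ca' starting at position 4)
LZ77 triple: (2, 2, 'f')


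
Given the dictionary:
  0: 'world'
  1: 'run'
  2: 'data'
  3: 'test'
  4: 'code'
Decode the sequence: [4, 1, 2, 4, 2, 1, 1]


Look up each index in the dictionary:
  4 -> 'code'
  1 -> 'run'
  2 -> 'data'
  4 -> 'code'
  2 -> 'data'
  1 -> 'run'
  1 -> 'run'

Decoded: "code run data code data run run"


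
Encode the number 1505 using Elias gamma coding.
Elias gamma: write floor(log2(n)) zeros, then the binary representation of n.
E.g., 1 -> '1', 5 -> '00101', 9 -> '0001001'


num_bits = floor(log2(1505)) + 1 = 11
leading_zeros = num_bits - 1 = 10
binary(1505) = 10111100001

Elias gamma(1505) = '0000000000' + '10111100001' = 000000000010111100001 (21 bits)


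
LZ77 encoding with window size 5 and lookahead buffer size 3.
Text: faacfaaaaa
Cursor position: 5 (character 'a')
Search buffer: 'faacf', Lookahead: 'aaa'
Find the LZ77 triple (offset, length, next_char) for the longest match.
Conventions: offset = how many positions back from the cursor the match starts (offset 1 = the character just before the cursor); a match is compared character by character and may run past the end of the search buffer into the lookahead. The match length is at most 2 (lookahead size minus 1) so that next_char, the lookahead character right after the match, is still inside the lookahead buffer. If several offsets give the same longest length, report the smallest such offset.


Try each offset into the search buffer:
  offset=1 (pos 4, char 'f'): match length 0
  offset=2 (pos 3, char 'c'): match length 0
  offset=3 (pos 2, char 'a'): match length 1
  offset=4 (pos 1, char 'a'): match length 2
  offset=5 (pos 0, char 'f'): match length 0
Longest match has length 2 at offset 4.
next_char = character at position 5 + 2 = 7 -> 'a'

Best match: offset=4, length=2 (matching 'aa' starting at position 1)
LZ77 triple: (4, 2, 'a')


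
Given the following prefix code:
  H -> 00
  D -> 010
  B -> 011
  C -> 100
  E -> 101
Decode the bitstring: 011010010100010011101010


Decoding step by step:
Bits 011 -> B
Bits 010 -> D
Bits 010 -> D
Bits 100 -> C
Bits 010 -> D
Bits 011 -> B
Bits 101 -> E
Bits 010 -> D


Decoded message: BDDCDBED


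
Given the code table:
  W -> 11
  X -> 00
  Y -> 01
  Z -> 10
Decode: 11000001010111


Decoding:
11 -> W
00 -> X
00 -> X
01 -> Y
01 -> Y
01 -> Y
11 -> W


Result: WXXYYYW


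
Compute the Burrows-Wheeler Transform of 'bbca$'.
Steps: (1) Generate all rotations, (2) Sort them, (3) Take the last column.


Rotations (sorted):
  0: $bbca -> last char: a
  1: a$bbc -> last char: c
  2: bbca$ -> last char: $
  3: bca$b -> last char: b
  4: ca$bb -> last char: b


BWT = ac$bb


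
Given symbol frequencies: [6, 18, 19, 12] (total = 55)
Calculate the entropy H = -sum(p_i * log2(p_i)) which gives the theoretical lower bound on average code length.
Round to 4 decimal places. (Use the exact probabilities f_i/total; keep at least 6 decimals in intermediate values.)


Per-symbol terms -p_i * log2(p_i) with p_i = f_i/55:
  p = 6/55 = 0.109091: log2(p) = -3.196397, -p*log2(p) = 0.348698
  p = 18/55 = 0.327273: log2(p) = -1.611435, -p*log2(p) = 0.527379
  p = 19/55 = 0.345455: log2(p) = -1.533432, -p*log2(p) = 0.529731
  p = 12/55 = 0.218182: log2(p) = -2.196397, -p*log2(p) = 0.479214
H = 0.348698 + 0.527379 + 0.529731 + 0.479214 = 1.885022

H = 1.885 bits/symbol


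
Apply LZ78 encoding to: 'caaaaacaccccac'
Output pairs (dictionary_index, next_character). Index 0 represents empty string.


LZ78 encoding steps:
Dictionary: {0: ''}
Step 1: w='' (idx 0), next='c' -> output (0, 'c'), add 'c' as idx 1
Step 2: w='' (idx 0), next='a' -> output (0, 'a'), add 'a' as idx 2
Step 3: w='a' (idx 2), next='a' -> output (2, 'a'), add 'aa' as idx 3
Step 4: w='aa' (idx 3), next='c' -> output (3, 'c'), add 'aac' as idx 4
Step 5: w='a' (idx 2), next='c' -> output (2, 'c'), add 'ac' as idx 5
Step 6: w='c' (idx 1), next='c' -> output (1, 'c'), add 'cc' as idx 6
Step 7: w='c' (idx 1), next='a' -> output (1, 'a'), add 'ca' as idx 7
Step 8: w='c' (idx 1), end of input -> output (1, '')


Encoded: [(0, 'c'), (0, 'a'), (2, 'a'), (3, 'c'), (2, 'c'), (1, 'c'), (1, 'a'), (1, '')]


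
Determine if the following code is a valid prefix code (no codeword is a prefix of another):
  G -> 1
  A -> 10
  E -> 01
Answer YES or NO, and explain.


Checking each pair (does one codeword prefix another?):
  G='1' vs A='10': prefix -- VIOLATION

NO -- this is NOT a valid prefix code. G (1) is a prefix of A (10).


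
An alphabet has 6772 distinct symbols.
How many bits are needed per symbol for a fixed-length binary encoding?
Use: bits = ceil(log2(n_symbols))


log2(6772) = 12.7254
Bracket: 2^12 = 4096 < 6772 <= 2^13 = 8192
So ceil(log2(6772)) = 13

bits = ceil(log2(6772)) = ceil(12.7254) = 13 bits


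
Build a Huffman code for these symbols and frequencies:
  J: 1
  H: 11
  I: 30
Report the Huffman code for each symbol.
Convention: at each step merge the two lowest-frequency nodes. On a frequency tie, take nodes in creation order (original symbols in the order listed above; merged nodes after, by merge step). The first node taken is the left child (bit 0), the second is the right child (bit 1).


Huffman tree construction:
Step 1: Merge J(1) + H(11) = 12
Step 2: Merge (J+H)(12) + I(30) = 42
Read each symbol's code off the tree from the root (left child = 0, right child = 1).

Codes:
  J: 00 (length 2)
  H: 01 (length 2)
  I: 1 (length 1)
Average code length: 54/42 = 1.2857 bits/symbol


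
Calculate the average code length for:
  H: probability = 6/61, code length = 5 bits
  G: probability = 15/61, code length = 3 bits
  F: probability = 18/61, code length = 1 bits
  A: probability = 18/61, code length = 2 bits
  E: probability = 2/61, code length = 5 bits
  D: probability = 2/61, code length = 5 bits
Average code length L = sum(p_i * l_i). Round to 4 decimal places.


Weighted contributions p_i * l_i:
  H: (6/61) * 5 = 30/61
  G: (15/61) * 3 = 45/61
  F: (18/61) * 1 = 18/61
  A: (18/61) * 2 = 36/61
  E: (2/61) * 5 = 10/61
  D: (2/61) * 5 = 10/61
Sum = (30 + 45 + 18 + 36 + 10 + 10)/61 = 149/61

L = 149/61 = 2.4426 bits/symbol


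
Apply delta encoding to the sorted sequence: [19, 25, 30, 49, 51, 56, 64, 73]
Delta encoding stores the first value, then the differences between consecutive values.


First value: 19
Deltas:
  25 - 19 = 6
  30 - 25 = 5
  49 - 30 = 19
  51 - 49 = 2
  56 - 51 = 5
  64 - 56 = 8
  73 - 64 = 9


Delta encoded: [19, 6, 5, 19, 2, 5, 8, 9]


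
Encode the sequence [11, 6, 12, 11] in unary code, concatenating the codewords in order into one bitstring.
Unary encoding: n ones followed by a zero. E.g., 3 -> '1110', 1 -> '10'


Encode each number as n ones followed by a terminating 0:
  11 -> 111111111110 (12 bits)
  6 -> 1111110 (7 bits)
  12 -> 1111111111110 (13 bits)
  11 -> 111111111110 (12 bits)
Total length = 12 + 7 + 13 + 12 = 44 bits.

Unary([11, 6, 12, 11]) = 11111111111011111101111111111110111111111110 (44 bits)


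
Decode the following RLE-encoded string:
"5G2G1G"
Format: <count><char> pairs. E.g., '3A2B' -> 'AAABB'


Expanding each <count><char> pair:
  5G -> 'GGGGG'
  2G -> 'GG'
  1G -> 'G'

Decoded = GGGGGGGG


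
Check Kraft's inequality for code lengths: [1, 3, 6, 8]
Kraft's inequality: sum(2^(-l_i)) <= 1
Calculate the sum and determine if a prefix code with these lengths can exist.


Sum = 2^(-1) + 2^(-3) + 2^(-6) + 2^(-8)
    = 0.5 + 0.125 + 0.015625 + 0.00390625
    = 165/256 = 0.64453125
Since 0.64453125 <= 1, Kraft's inequality IS satisfied.
A prefix code with these lengths CAN exist.

Kraft sum = 0.64453125. Satisfied.


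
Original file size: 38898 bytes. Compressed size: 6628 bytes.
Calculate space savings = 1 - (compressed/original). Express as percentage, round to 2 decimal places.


ratio = compressed/original = 6628/38898 = 0.170394
savings = 1 - ratio = 1 - 0.170394 = 0.829606
as a percentage: 0.829606 * 100 = 82.96%

Space savings = 1 - 6628/38898 = 82.96%


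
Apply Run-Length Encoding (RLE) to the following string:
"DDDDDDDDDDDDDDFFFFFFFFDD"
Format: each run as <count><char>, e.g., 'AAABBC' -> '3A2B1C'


Scanning runs left to right:
  i=0: run of 'D' x 14 -> '14D'
  i=14: run of 'F' x 8 -> '8F'
  i=22: run of 'D' x 2 -> '2D'

RLE = 14D8F2D


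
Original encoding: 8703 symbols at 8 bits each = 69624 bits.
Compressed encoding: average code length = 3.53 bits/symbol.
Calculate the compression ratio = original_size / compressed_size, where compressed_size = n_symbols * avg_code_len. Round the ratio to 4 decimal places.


original_size = n_symbols * orig_bits = 8703 * 8 = 69624 bits
compressed_size = n_symbols * avg_code_len = 8703 * 3.53 = 30721.59 bits
ratio = original_size / compressed_size = 69624 / 30721.59 = 2.2663

Compression ratio = 2.2663


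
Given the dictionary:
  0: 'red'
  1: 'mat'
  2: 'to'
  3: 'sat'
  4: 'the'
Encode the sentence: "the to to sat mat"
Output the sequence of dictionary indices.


Look up each word in the dictionary:
  'the' -> 4
  'to' -> 2
  'to' -> 2
  'sat' -> 3
  'mat' -> 1

Encoded: [4, 2, 2, 3, 1]


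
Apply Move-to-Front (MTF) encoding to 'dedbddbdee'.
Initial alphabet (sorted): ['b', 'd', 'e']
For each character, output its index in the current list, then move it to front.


MTF encoding:
'd': index 1 in ['b', 'd', 'e'] -> ['d', 'b', 'e']
'e': index 2 in ['d', 'b', 'e'] -> ['e', 'd', 'b']
'd': index 1 in ['e', 'd', 'b'] -> ['d', 'e', 'b']
'b': index 2 in ['d', 'e', 'b'] -> ['b', 'd', 'e']
'd': index 1 in ['b', 'd', 'e'] -> ['d', 'b', 'e']
'd': index 0 in ['d', 'b', 'e'] -> ['d', 'b', 'e']
'b': index 1 in ['d', 'b', 'e'] -> ['b', 'd', 'e']
'd': index 1 in ['b', 'd', 'e'] -> ['d', 'b', 'e']
'e': index 2 in ['d', 'b', 'e'] -> ['e', 'd', 'b']
'e': index 0 in ['e', 'd', 'b'] -> ['e', 'd', 'b']


Output: [1, 2, 1, 2, 1, 0, 1, 1, 2, 0]


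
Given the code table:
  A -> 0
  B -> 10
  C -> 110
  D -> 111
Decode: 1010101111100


Decoding:
10 -> B
10 -> B
10 -> B
111 -> D
110 -> C
0 -> A


Result: BBBDCA


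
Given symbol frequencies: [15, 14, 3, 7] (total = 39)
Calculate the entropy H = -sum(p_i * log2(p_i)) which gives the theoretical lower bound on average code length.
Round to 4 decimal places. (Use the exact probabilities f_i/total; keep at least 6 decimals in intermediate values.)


Per-symbol terms -p_i * log2(p_i) with p_i = f_i/39:
  p = 15/39 = 0.384615: log2(p) = -1.378512, -p*log2(p) = 0.530197
  p = 14/39 = 0.358974: log2(p) = -1.478047, -p*log2(p) = 0.530581
  p = 3/39 = 0.076923: log2(p) = -3.700440, -p*log2(p) = 0.284649
  p = 7/39 = 0.179487: log2(p) = -2.478047, -p*log2(p) = 0.444778
H = 0.530197 + 0.530581 + 0.284649 + 0.444778 = 1.790205

H = 1.7902 bits/symbol


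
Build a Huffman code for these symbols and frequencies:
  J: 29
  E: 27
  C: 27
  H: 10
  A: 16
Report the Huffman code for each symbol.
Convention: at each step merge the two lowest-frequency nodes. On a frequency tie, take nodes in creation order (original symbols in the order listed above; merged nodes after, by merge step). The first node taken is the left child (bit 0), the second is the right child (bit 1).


Huffman tree construction:
Step 1: Merge H(10) + A(16) = 26
Step 2: Merge (H+A)(26) + E(27) = 53
Step 3: Merge C(27) + J(29) = 56
Step 4: Merge ((H+A)+E)(53) + (C+J)(56) = 109
Read each symbol's code off the tree from the root (left child = 0, right child = 1).

Codes:
  J: 11 (length 2)
  E: 01 (length 2)
  C: 10 (length 2)
  H: 000 (length 3)
  A: 001 (length 3)
Average code length: 244/109 = 2.2385 bits/symbol


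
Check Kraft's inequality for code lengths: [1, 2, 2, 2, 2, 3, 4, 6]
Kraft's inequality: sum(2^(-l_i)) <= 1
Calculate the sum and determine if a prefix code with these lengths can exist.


Sum = 2^(-1) + 2^(-2) + 2^(-2) + 2^(-2) + 2^(-2) + 2^(-3) + 2^(-4) + 2^(-6)
    = 0.5 + 0.25 + 0.25 + 0.25 + 0.25 + 0.125 + 0.0625 + 0.015625
    = 109/64 = 1.703125
Since 1.703125 > 1, Kraft's inequality is NOT satisfied.
A prefix code with these lengths CANNOT exist.

Kraft sum = 1.703125. Not satisfied.


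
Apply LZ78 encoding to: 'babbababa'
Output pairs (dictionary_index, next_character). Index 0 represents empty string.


LZ78 encoding steps:
Dictionary: {0: ''}
Step 1: w='' (idx 0), next='b' -> output (0, 'b'), add 'b' as idx 1
Step 2: w='' (idx 0), next='a' -> output (0, 'a'), add 'a' as idx 2
Step 3: w='b' (idx 1), next='b' -> output (1, 'b'), add 'bb' as idx 3
Step 4: w='a' (idx 2), next='b' -> output (2, 'b'), add 'ab' as idx 4
Step 5: w='ab' (idx 4), next='a' -> output (4, 'a'), add 'aba' as idx 5


Encoded: [(0, 'b'), (0, 'a'), (1, 'b'), (2, 'b'), (4, 'a')]


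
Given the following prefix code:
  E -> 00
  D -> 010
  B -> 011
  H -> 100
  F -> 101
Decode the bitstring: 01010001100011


Decoding step by step:
Bits 010 -> D
Bits 100 -> H
Bits 011 -> B
Bits 00 -> E
Bits 011 -> B


Decoded message: DHBEB


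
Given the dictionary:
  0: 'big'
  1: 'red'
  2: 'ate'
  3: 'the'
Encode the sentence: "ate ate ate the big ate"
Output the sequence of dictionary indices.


Look up each word in the dictionary:
  'ate' -> 2
  'ate' -> 2
  'ate' -> 2
  'the' -> 3
  'big' -> 0
  'ate' -> 2

Encoded: [2, 2, 2, 3, 0, 2]


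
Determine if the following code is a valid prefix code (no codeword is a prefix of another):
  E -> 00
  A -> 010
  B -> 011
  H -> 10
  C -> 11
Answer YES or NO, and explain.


Checking each pair (does one codeword prefix another?):
  E='00' vs A='010': no prefix
  E='00' vs B='011': no prefix
  E='00' vs H='10': no prefix
  E='00' vs C='11': no prefix
  A='010' vs E='00': no prefix
  A='010' vs B='011': no prefix
  A='010' vs H='10': no prefix
  A='010' vs C='11': no prefix
  B='011' vs E='00': no prefix
  B='011' vs A='010': no prefix
  B='011' vs H='10': no prefix
  B='011' vs C='11': no prefix
  H='10' vs E='00': no prefix
  H='10' vs A='010': no prefix
  H='10' vs B='011': no prefix
  H='10' vs C='11': no prefix
  C='11' vs E='00': no prefix
  C='11' vs A='010': no prefix
  C='11' vs B='011': no prefix
  C='11' vs H='10': no prefix
No violation found over all pairs.

YES -- this is a valid prefix code. No codeword is a prefix of any other codeword.


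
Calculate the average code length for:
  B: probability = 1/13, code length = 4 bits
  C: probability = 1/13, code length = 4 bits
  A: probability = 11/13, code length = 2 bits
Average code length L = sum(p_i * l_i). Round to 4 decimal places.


Weighted contributions p_i * l_i:
  B: (1/13) * 4 = 4/13
  C: (1/13) * 4 = 4/13
  A: (11/13) * 2 = 22/13
Sum = (4 + 4 + 22)/13 = 30/13

L = 30/13 = 2.3077 bits/symbol


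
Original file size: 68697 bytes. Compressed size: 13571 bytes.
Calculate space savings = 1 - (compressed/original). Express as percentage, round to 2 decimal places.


ratio = compressed/original = 13571/68697 = 0.197549
savings = 1 - ratio = 1 - 0.197549 = 0.802451
as a percentage: 0.802451 * 100 = 80.25%

Space savings = 1 - 13571/68697 = 80.25%


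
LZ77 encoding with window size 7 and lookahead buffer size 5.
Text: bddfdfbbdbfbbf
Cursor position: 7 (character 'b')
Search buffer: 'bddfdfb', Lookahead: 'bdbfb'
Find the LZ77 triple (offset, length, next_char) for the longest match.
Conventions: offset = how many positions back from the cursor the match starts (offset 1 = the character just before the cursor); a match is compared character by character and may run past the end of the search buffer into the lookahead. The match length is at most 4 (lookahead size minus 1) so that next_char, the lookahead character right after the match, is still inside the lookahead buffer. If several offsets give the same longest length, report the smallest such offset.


Try each offset into the search buffer:
  offset=1 (pos 6, char 'b'): match length 1
  offset=2 (pos 5, char 'f'): match length 0
  offset=3 (pos 4, char 'd'): match length 0
  offset=4 (pos 3, char 'f'): match length 0
  offset=5 (pos 2, char 'd'): match length 0
  offset=6 (pos 1, char 'd'): match length 0
  offset=7 (pos 0, char 'b'): match length 2
Longest match has length 2 at offset 7.
next_char = character at position 7 + 2 = 9 -> 'b'

Best match: offset=7, length=2 (matching 'bd' starting at position 0)
LZ77 triple: (7, 2, 'b')


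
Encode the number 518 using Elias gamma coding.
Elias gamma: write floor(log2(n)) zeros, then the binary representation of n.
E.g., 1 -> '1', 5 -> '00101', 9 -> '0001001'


num_bits = floor(log2(518)) + 1 = 10
leading_zeros = num_bits - 1 = 9
binary(518) = 1000000110

Elias gamma(518) = '000000000' + '1000000110' = 0000000001000000110 (19 bits)


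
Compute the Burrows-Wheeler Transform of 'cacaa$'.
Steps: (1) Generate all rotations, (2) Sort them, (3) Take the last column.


Rotations (sorted):
  0: $cacaa -> last char: a
  1: a$caca -> last char: a
  2: aa$cac -> last char: c
  3: acaa$c -> last char: c
  4: caa$ca -> last char: a
  5: cacaa$ -> last char: $


BWT = aacca$


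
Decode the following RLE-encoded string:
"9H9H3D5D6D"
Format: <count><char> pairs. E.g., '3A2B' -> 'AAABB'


Expanding each <count><char> pair:
  9H -> 'HHHHHHHHH'
  9H -> 'HHHHHHHHH'
  3D -> 'DDD'
  5D -> 'DDDDD'
  6D -> 'DDDDDD'

Decoded = HHHHHHHHHHHHHHHHHHDDDDDDDDDDDDDD


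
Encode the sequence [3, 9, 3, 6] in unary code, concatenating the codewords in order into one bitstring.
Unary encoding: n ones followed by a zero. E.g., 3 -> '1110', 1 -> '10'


Encode each number as n ones followed by a terminating 0:
  3 -> 1110 (4 bits)
  9 -> 1111111110 (10 bits)
  3 -> 1110 (4 bits)
  6 -> 1111110 (7 bits)
Total length = 4 + 10 + 4 + 7 = 25 bits.

Unary([3, 9, 3, 6]) = 1110111111111011101111110 (25 bits)


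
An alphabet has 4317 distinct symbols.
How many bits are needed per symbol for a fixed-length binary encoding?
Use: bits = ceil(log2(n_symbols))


log2(4317) = 12.0758
Bracket: 2^12 = 4096 < 4317 <= 2^13 = 8192
So ceil(log2(4317)) = 13

bits = ceil(log2(4317)) = ceil(12.0758) = 13 bits


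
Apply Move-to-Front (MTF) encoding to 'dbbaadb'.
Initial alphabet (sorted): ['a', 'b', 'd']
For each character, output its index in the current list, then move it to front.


MTF encoding:
'd': index 2 in ['a', 'b', 'd'] -> ['d', 'a', 'b']
'b': index 2 in ['d', 'a', 'b'] -> ['b', 'd', 'a']
'b': index 0 in ['b', 'd', 'a'] -> ['b', 'd', 'a']
'a': index 2 in ['b', 'd', 'a'] -> ['a', 'b', 'd']
'a': index 0 in ['a', 'b', 'd'] -> ['a', 'b', 'd']
'd': index 2 in ['a', 'b', 'd'] -> ['d', 'a', 'b']
'b': index 2 in ['d', 'a', 'b'] -> ['b', 'd', 'a']


Output: [2, 2, 0, 2, 0, 2, 2]


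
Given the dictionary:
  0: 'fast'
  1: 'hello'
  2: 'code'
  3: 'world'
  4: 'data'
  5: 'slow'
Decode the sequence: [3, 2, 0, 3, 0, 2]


Look up each index in the dictionary:
  3 -> 'world'
  2 -> 'code'
  0 -> 'fast'
  3 -> 'world'
  0 -> 'fast'
  2 -> 'code'

Decoded: "world code fast world fast code"


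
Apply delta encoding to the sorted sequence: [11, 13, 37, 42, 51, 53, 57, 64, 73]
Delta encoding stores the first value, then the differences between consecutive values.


First value: 11
Deltas:
  13 - 11 = 2
  37 - 13 = 24
  42 - 37 = 5
  51 - 42 = 9
  53 - 51 = 2
  57 - 53 = 4
  64 - 57 = 7
  73 - 64 = 9


Delta encoded: [11, 2, 24, 5, 9, 2, 4, 7, 9]


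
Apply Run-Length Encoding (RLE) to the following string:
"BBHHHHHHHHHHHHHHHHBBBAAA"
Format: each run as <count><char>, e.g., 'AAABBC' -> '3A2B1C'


Scanning runs left to right:
  i=0: run of 'B' x 2 -> '2B'
  i=2: run of 'H' x 16 -> '16H'
  i=18: run of 'B' x 3 -> '3B'
  i=21: run of 'A' x 3 -> '3A'

RLE = 2B16H3B3A


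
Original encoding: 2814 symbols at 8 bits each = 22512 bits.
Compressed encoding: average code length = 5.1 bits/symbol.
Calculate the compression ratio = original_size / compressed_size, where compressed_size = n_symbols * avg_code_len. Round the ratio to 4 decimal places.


original_size = n_symbols * orig_bits = 2814 * 8 = 22512 bits
compressed_size = n_symbols * avg_code_len = 2814 * 5.1 = 14351.4 bits
ratio = original_size / compressed_size = 22512 / 14351.4 = 1.5686

Compression ratio = 1.5686


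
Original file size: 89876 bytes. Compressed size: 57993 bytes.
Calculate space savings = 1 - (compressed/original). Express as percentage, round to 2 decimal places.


ratio = compressed/original = 57993/89876 = 0.645256
savings = 1 - ratio = 1 - 0.645256 = 0.354744
as a percentage: 0.354744 * 100 = 35.47%

Space savings = 1 - 57993/89876 = 35.47%


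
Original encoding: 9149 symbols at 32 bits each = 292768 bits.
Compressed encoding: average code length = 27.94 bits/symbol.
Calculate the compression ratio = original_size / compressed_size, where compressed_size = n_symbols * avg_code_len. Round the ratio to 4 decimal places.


original_size = n_symbols * orig_bits = 9149 * 32 = 292768 bits
compressed_size = n_symbols * avg_code_len = 9149 * 27.94 = 255623.06 bits
ratio = original_size / compressed_size = 292768 / 255623.06 = 1.1453

Compression ratio = 1.1453


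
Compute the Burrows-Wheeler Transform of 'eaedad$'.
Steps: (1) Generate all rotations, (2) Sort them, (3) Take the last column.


Rotations (sorted):
  0: $eaedad -> last char: d
  1: ad$eaed -> last char: d
  2: aedad$e -> last char: e
  3: d$eaeda -> last char: a
  4: dad$eae -> last char: e
  5: eaedad$ -> last char: $
  6: edad$ea -> last char: a


BWT = ddeae$a


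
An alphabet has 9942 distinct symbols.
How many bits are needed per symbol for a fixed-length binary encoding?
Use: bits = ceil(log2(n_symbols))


log2(9942) = 13.2793
Bracket: 2^13 = 8192 < 9942 <= 2^14 = 16384
So ceil(log2(9942)) = 14

bits = ceil(log2(9942)) = ceil(13.2793) = 14 bits


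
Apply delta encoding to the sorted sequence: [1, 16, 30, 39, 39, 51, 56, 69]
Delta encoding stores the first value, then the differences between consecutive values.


First value: 1
Deltas:
  16 - 1 = 15
  30 - 16 = 14
  39 - 30 = 9
  39 - 39 = 0
  51 - 39 = 12
  56 - 51 = 5
  69 - 56 = 13


Delta encoded: [1, 15, 14, 9, 0, 12, 5, 13]


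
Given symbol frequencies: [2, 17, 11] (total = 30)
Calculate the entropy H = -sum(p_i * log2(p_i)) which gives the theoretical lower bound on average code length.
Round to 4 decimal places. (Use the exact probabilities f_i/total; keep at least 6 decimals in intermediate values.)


Per-symbol terms -p_i * log2(p_i) with p_i = f_i/30:
  p = 2/30 = 0.066667: log2(p) = -3.906891, -p*log2(p) = 0.260459
  p = 17/30 = 0.566667: log2(p) = -0.819428, -p*log2(p) = 0.464342
  p = 11/30 = 0.366667: log2(p) = -1.447459, -p*log2(p) = 0.530735
H = 0.260459 + 0.464342 + 0.530735 = 1.255536

H = 1.2555 bits/symbol


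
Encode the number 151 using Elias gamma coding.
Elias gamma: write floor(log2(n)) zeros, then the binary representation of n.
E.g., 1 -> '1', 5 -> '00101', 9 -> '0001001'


num_bits = floor(log2(151)) + 1 = 8
leading_zeros = num_bits - 1 = 7
binary(151) = 10010111

Elias gamma(151) = '0000000' + '10010111' = 000000010010111 (15 bits)


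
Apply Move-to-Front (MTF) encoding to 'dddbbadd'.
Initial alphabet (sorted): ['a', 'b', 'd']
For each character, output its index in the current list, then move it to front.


MTF encoding:
'd': index 2 in ['a', 'b', 'd'] -> ['d', 'a', 'b']
'd': index 0 in ['d', 'a', 'b'] -> ['d', 'a', 'b']
'd': index 0 in ['d', 'a', 'b'] -> ['d', 'a', 'b']
'b': index 2 in ['d', 'a', 'b'] -> ['b', 'd', 'a']
'b': index 0 in ['b', 'd', 'a'] -> ['b', 'd', 'a']
'a': index 2 in ['b', 'd', 'a'] -> ['a', 'b', 'd']
'd': index 2 in ['a', 'b', 'd'] -> ['d', 'a', 'b']
'd': index 0 in ['d', 'a', 'b'] -> ['d', 'a', 'b']


Output: [2, 0, 0, 2, 0, 2, 2, 0]


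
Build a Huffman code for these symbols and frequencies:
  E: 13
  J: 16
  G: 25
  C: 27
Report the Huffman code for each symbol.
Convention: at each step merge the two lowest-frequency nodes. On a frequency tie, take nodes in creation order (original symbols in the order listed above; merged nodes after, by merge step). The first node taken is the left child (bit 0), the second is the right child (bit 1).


Huffman tree construction:
Step 1: Merge E(13) + J(16) = 29
Step 2: Merge G(25) + C(27) = 52
Step 3: Merge (E+J)(29) + (G+C)(52) = 81
Read each symbol's code off the tree from the root (left child = 0, right child = 1).

Codes:
  E: 00 (length 2)
  J: 01 (length 2)
  G: 10 (length 2)
  C: 11 (length 2)
Average code length: 162/81 = 2.0000 bits/symbol


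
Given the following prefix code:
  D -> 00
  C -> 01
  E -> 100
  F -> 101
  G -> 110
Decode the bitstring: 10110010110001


Decoding step by step:
Bits 101 -> F
Bits 100 -> E
Bits 101 -> F
Bits 100 -> E
Bits 01 -> C


Decoded message: FEFEC


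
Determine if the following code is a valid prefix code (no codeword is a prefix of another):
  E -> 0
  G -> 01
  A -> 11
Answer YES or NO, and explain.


Checking each pair (does one codeword prefix another?):
  E='0' vs G='01': prefix -- VIOLATION

NO -- this is NOT a valid prefix code. E (0) is a prefix of G (01).


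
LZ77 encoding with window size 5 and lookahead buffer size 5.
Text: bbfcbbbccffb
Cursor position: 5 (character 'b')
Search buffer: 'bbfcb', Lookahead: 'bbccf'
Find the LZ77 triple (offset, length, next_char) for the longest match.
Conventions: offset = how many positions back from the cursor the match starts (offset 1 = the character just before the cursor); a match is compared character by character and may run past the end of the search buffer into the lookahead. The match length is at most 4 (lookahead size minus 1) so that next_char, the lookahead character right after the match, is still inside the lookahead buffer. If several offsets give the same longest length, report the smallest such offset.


Try each offset into the search buffer:
  offset=1 (pos 4, char 'b'): match length 2
  offset=2 (pos 3, char 'c'): match length 0
  offset=3 (pos 2, char 'f'): match length 0
  offset=4 (pos 1, char 'b'): match length 1
  offset=5 (pos 0, char 'b'): match length 2
Longest match has length 2, found at offsets 1, 5; take the smallest, offset 1.
next_char = character at position 5 + 2 = 7 -> 'c'

Best match: offset=1, length=2 (matching 'bb' starting at position 4)
LZ77 triple: (1, 2, 'c')


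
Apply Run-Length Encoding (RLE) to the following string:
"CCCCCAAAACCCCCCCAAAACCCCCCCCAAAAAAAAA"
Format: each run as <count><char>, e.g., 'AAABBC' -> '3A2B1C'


Scanning runs left to right:
  i=0: run of 'C' x 5 -> '5C'
  i=5: run of 'A' x 4 -> '4A'
  i=9: run of 'C' x 7 -> '7C'
  i=16: run of 'A' x 4 -> '4A'
  i=20: run of 'C' x 8 -> '8C'
  i=28: run of 'A' x 9 -> '9A'

RLE = 5C4A7C4A8C9A


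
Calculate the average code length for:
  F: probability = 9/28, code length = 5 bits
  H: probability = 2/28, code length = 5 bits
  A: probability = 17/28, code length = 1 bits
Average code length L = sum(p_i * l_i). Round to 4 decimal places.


Weighted contributions p_i * l_i:
  F: (9/28) * 5 = 45/28
  H: (2/28) * 5 = 10/28
  A: (17/28) * 1 = 17/28
Sum = (45 + 10 + 17)/28 = 72/28

L = 72/28 = 2.5714 bits/symbol


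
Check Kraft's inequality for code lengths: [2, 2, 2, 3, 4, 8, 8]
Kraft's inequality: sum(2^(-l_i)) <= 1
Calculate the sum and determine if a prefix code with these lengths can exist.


Sum = 2^(-2) + 2^(-2) + 2^(-2) + 2^(-3) + 2^(-4) + 2^(-8) + 2^(-8)
    = 0.25 + 0.25 + 0.25 + 0.125 + 0.0625 + 0.00390625 + 0.00390625
    = 242/256 = 0.9453125
Since 0.9453125 <= 1, Kraft's inequality IS satisfied.
A prefix code with these lengths CAN exist.

Kraft sum = 0.9453125. Satisfied.


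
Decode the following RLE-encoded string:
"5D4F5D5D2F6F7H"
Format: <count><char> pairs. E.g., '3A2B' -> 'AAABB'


Expanding each <count><char> pair:
  5D -> 'DDDDD'
  4F -> 'FFFF'
  5D -> 'DDDDD'
  5D -> 'DDDDD'
  2F -> 'FF'
  6F -> 'FFFFFF'
  7H -> 'HHHHHHH'

Decoded = DDDDDFFFFDDDDDDDDDDFFFFFFFFHHHHHHH


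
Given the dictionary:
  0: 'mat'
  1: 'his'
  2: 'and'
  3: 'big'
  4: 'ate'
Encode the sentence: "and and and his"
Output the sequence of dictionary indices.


Look up each word in the dictionary:
  'and' -> 2
  'and' -> 2
  'and' -> 2
  'his' -> 1

Encoded: [2, 2, 2, 1]


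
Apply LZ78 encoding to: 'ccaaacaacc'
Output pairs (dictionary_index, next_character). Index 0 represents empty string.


LZ78 encoding steps:
Dictionary: {0: ''}
Step 1: w='' (idx 0), next='c' -> output (0, 'c'), add 'c' as idx 1
Step 2: w='c' (idx 1), next='a' -> output (1, 'a'), add 'ca' as idx 2
Step 3: w='' (idx 0), next='a' -> output (0, 'a'), add 'a' as idx 3
Step 4: w='a' (idx 3), next='c' -> output (3, 'c'), add 'ac' as idx 4
Step 5: w='a' (idx 3), next='a' -> output (3, 'a'), add 'aa' as idx 5
Step 6: w='c' (idx 1), next='c' -> output (1, 'c'), add 'cc' as idx 6


Encoded: [(0, 'c'), (1, 'a'), (0, 'a'), (3, 'c'), (3, 'a'), (1, 'c')]


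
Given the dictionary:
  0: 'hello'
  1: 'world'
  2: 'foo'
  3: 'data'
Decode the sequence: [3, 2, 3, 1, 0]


Look up each index in the dictionary:
  3 -> 'data'
  2 -> 'foo'
  3 -> 'data'
  1 -> 'world'
  0 -> 'hello'

Decoded: "data foo data world hello"


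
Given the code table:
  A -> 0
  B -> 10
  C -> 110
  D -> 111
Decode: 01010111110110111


Decoding:
0 -> A
10 -> B
10 -> B
111 -> D
110 -> C
110 -> C
111 -> D


Result: ABBDCCD


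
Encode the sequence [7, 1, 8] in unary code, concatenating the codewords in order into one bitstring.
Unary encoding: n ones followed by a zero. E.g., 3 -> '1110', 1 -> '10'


Encode each number as n ones followed by a terminating 0:
  7 -> 11111110 (8 bits)
  1 -> 10 (2 bits)
  8 -> 111111110 (9 bits)
Total length = 8 + 2 + 9 = 19 bits.

Unary([7, 1, 8]) = 1111111010111111110 (19 bits)


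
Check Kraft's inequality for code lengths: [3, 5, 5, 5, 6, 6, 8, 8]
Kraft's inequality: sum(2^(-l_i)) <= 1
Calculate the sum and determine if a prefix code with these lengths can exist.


Sum = 2^(-3) + 2^(-5) + 2^(-5) + 2^(-5) + 2^(-6) + 2^(-6) + 2^(-8) + 2^(-8)
    = 0.125 + 0.03125 + 0.03125 + 0.03125 + 0.015625 + 0.015625 + 0.00390625 + 0.00390625
    = 66/256 = 0.2578125
Since 0.2578125 <= 1, Kraft's inequality IS satisfied.
A prefix code with these lengths CAN exist.

Kraft sum = 0.2578125. Satisfied.


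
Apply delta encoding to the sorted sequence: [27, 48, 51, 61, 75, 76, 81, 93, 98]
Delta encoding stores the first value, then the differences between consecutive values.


First value: 27
Deltas:
  48 - 27 = 21
  51 - 48 = 3
  61 - 51 = 10
  75 - 61 = 14
  76 - 75 = 1
  81 - 76 = 5
  93 - 81 = 12
  98 - 93 = 5


Delta encoded: [27, 21, 3, 10, 14, 1, 5, 12, 5]


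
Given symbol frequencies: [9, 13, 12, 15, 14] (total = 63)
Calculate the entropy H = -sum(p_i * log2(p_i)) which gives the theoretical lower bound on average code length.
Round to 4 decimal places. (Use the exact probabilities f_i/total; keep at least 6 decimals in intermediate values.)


Per-symbol terms -p_i * log2(p_i) with p_i = f_i/63:
  p = 9/63 = 0.142857: log2(p) = -2.807355, -p*log2(p) = 0.401051
  p = 13/63 = 0.206349: log2(p) = -2.276840, -p*log2(p) = 0.469824
  p = 12/63 = 0.190476: log2(p) = -2.392317, -p*log2(p) = 0.455680
  p = 15/63 = 0.238095: log2(p) = -2.070389, -p*log2(p) = 0.492950
  p = 14/63 = 0.222222: log2(p) = -2.169925, -p*log2(p) = 0.482206
H = 0.401051 + 0.469824 + 0.455680 + 0.492950 + 0.482206 = 2.301711

H = 2.3017 bits/symbol


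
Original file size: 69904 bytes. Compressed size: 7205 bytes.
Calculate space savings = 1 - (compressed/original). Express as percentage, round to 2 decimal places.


ratio = compressed/original = 7205/69904 = 0.10307
savings = 1 - ratio = 1 - 0.10307 = 0.89693
as a percentage: 0.89693 * 100 = 89.69%

Space savings = 1 - 7205/69904 = 89.69%


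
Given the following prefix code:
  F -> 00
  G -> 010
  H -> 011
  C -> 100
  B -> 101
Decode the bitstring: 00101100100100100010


Decoding step by step:
Bits 00 -> F
Bits 101 -> B
Bits 100 -> C
Bits 100 -> C
Bits 100 -> C
Bits 100 -> C
Bits 010 -> G


Decoded message: FBCCCCG


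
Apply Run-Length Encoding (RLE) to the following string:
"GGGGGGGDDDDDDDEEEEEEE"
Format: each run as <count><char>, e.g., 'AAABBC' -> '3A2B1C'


Scanning runs left to right:
  i=0: run of 'G' x 7 -> '7G'
  i=7: run of 'D' x 7 -> '7D'
  i=14: run of 'E' x 7 -> '7E'

RLE = 7G7D7E


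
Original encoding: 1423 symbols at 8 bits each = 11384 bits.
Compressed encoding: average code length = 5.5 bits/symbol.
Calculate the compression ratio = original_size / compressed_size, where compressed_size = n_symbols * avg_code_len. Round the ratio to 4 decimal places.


original_size = n_symbols * orig_bits = 1423 * 8 = 11384 bits
compressed_size = n_symbols * avg_code_len = 1423 * 5.5 = 7826.5 bits
ratio = original_size / compressed_size = 11384 / 7826.5 = 1.4545

Compression ratio = 1.4545


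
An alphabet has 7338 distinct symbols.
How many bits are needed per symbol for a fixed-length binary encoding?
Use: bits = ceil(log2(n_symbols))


log2(7338) = 12.8412
Bracket: 2^12 = 4096 < 7338 <= 2^13 = 8192
So ceil(log2(7338)) = 13

bits = ceil(log2(7338)) = ceil(12.8412) = 13 bits


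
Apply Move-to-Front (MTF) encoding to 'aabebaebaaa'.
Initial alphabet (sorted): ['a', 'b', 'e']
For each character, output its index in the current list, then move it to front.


MTF encoding:
'a': index 0 in ['a', 'b', 'e'] -> ['a', 'b', 'e']
'a': index 0 in ['a', 'b', 'e'] -> ['a', 'b', 'e']
'b': index 1 in ['a', 'b', 'e'] -> ['b', 'a', 'e']
'e': index 2 in ['b', 'a', 'e'] -> ['e', 'b', 'a']
'b': index 1 in ['e', 'b', 'a'] -> ['b', 'e', 'a']
'a': index 2 in ['b', 'e', 'a'] -> ['a', 'b', 'e']
'e': index 2 in ['a', 'b', 'e'] -> ['e', 'a', 'b']
'b': index 2 in ['e', 'a', 'b'] -> ['b', 'e', 'a']
'a': index 2 in ['b', 'e', 'a'] -> ['a', 'b', 'e']
'a': index 0 in ['a', 'b', 'e'] -> ['a', 'b', 'e']
'a': index 0 in ['a', 'b', 'e'] -> ['a', 'b', 'e']


Output: [0, 0, 1, 2, 1, 2, 2, 2, 2, 0, 0]


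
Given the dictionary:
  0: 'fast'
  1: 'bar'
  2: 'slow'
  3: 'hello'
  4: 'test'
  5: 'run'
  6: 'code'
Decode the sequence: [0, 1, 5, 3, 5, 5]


Look up each index in the dictionary:
  0 -> 'fast'
  1 -> 'bar'
  5 -> 'run'
  3 -> 'hello'
  5 -> 'run'
  5 -> 'run'

Decoded: "fast bar run hello run run"


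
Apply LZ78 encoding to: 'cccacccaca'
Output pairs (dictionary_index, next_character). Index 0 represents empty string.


LZ78 encoding steps:
Dictionary: {0: ''}
Step 1: w='' (idx 0), next='c' -> output (0, 'c'), add 'c' as idx 1
Step 2: w='c' (idx 1), next='c' -> output (1, 'c'), add 'cc' as idx 2
Step 3: w='' (idx 0), next='a' -> output (0, 'a'), add 'a' as idx 3
Step 4: w='cc' (idx 2), next='c' -> output (2, 'c'), add 'ccc' as idx 4
Step 5: w='a' (idx 3), next='c' -> output (3, 'c'), add 'ac' as idx 5
Step 6: w='a' (idx 3), end of input -> output (3, '')


Encoded: [(0, 'c'), (1, 'c'), (0, 'a'), (2, 'c'), (3, 'c'), (3, '')]


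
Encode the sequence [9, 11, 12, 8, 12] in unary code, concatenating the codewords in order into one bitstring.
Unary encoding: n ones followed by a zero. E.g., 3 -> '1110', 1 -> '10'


Encode each number as n ones followed by a terminating 0:
  9 -> 1111111110 (10 bits)
  11 -> 111111111110 (12 bits)
  12 -> 1111111111110 (13 bits)
  8 -> 111111110 (9 bits)
  12 -> 1111111111110 (13 bits)
Total length = 10 + 12 + 13 + 9 + 13 = 57 bits.

Unary([9, 11, 12, 8, 12]) = 111111111011111111111011111111111101111111101111111111110 (57 bits)


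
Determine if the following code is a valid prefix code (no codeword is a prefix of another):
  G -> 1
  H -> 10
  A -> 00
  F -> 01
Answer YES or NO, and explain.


Checking each pair (does one codeword prefix another?):
  G='1' vs H='10': prefix -- VIOLATION

NO -- this is NOT a valid prefix code. G (1) is a prefix of H (10).


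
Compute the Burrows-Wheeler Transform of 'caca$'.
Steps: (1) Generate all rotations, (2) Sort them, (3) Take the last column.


Rotations (sorted):
  0: $caca -> last char: a
  1: a$cac -> last char: c
  2: aca$c -> last char: c
  3: ca$ca -> last char: a
  4: caca$ -> last char: $


BWT = acca$


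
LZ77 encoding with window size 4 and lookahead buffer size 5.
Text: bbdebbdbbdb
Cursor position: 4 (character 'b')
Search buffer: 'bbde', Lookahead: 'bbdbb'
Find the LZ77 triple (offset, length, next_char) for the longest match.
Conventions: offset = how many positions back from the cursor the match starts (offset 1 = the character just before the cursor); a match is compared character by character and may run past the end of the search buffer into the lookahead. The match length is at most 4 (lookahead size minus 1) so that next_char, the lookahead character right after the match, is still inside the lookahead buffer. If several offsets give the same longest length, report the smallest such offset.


Try each offset into the search buffer:
  offset=1 (pos 3, char 'e'): match length 0
  offset=2 (pos 2, char 'd'): match length 0
  offset=3 (pos 1, char 'b'): match length 1
  offset=4 (pos 0, char 'b'): match length 3
Longest match has length 3 at offset 4.
next_char = character at position 4 + 3 = 7 -> 'b'

Best match: offset=4, length=3 (matching 'bbd' starting at position 0)
LZ77 triple: (4, 3, 'b')


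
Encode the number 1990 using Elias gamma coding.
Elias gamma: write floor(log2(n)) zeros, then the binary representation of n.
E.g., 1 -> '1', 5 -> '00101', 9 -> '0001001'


num_bits = floor(log2(1990)) + 1 = 11
leading_zeros = num_bits - 1 = 10
binary(1990) = 11111000110

Elias gamma(1990) = '0000000000' + '11111000110' = 000000000011111000110 (21 bits)


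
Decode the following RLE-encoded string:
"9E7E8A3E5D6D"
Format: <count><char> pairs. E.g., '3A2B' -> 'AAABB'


Expanding each <count><char> pair:
  9E -> 'EEEEEEEEE'
  7E -> 'EEEEEEE'
  8A -> 'AAAAAAAA'
  3E -> 'EEE'
  5D -> 'DDDDD'
  6D -> 'DDDDDD'

Decoded = EEEEEEEEEEEEEEEEAAAAAAAAEEEDDDDDDDDDDD


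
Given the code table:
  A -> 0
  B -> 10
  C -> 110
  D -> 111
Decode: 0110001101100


Decoding:
0 -> A
110 -> C
0 -> A
0 -> A
110 -> C
110 -> C
0 -> A


Result: ACAACCA


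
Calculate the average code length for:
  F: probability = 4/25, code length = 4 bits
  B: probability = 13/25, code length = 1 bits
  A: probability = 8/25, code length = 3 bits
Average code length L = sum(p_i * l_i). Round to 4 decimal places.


Weighted contributions p_i * l_i:
  F: (4/25) * 4 = 16/25
  B: (13/25) * 1 = 13/25
  A: (8/25) * 3 = 24/25
Sum = (16 + 13 + 24)/25 = 53/25

L = 53/25 = 2.1200 bits/symbol


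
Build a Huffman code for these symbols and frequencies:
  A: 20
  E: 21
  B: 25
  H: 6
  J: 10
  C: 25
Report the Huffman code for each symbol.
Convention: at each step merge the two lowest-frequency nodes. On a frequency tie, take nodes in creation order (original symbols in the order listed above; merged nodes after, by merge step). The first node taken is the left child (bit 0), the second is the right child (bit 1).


Huffman tree construction:
Step 1: Merge H(6) + J(10) = 16
Step 2: Merge (H+J)(16) + A(20) = 36
Step 3: Merge E(21) + B(25) = 46
Step 4: Merge C(25) + ((H+J)+A)(36) = 61
Step 5: Merge (E+B)(46) + (C+((H+J)+A))(61) = 107
Read each symbol's code off the tree from the root (left child = 0, right child = 1).

Codes:
  A: 111 (length 3)
  E: 00 (length 2)
  B: 01 (length 2)
  H: 1100 (length 4)
  J: 1101 (length 4)
  C: 10 (length 2)
Average code length: 266/107 = 2.4860 bits/symbol
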